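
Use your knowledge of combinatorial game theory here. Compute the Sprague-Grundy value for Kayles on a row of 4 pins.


Kayles: a move removes 1 or 2 adjacent pins from a contiguous row.
Removing pins from a row of k leaves two independent rows (a, b) with a + b = k - 1 (one pin) or a + b = k - 2 (two pins); an end removal gives a = 0.
By Sprague-Grundy, G(k) = mex{ G(a) XOR G(b) } over all these splits. G(0) = 0.
G(1): splits (0,0):0^0=0 -> mex({0}) = 1
G(2): splits (0,1):0^1=1 (0,0):0^0=0 -> mex({0, 1}) = 2
G(3): splits (0,2):0^2=2 (1,1):1^1=0 (0,1):0^1=1 -> mex({0, 1, 2}) = 3
G(4): splits (0,3):0^3=3 (1,2):1^2=3 (0,2):0^2=2 (1,1):1^1=0 -> mex({0, 2, 3}) = 1
Therefore G(4) = 1.

1


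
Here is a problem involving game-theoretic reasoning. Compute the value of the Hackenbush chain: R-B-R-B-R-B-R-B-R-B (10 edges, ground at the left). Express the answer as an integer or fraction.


Edges (from ground): R-B-R-B-R-B-R-B-R-B
By Berlekamp's sign-expansion rule, a Blue-Red Hackenbush stalk has the value of the surreal number whose sign sequence is the edge sequence with B -> + and R -> -.
Sign sequence: -+-+-+-+-+
Trace the sign expansion in the surreal number tree, starting from 0:
Edge 1: R (sign -) -> bounds (-inf, 0), value = -1
Edge 2: B (sign +) -> bounds (-1, 0), value = -1/2
Edge 3: R (sign -) -> bounds (-1, -1/2), value = -3/4
Edge 4: B (sign +) -> bounds (-3/4, -1/2), value = -5/8
Edge 5: R (sign -) -> bounds (-3/4, -5/8), value = -11/16
Edge 6: B (sign +) -> bounds (-11/16, -5/8), value = -21/32
Edge 7: R (sign -) -> bounds (-11/16, -21/32), value = -43/64
Edge 8: B (sign +) -> bounds (-43/64, -21/32), value = -85/128
Edge 9: R (sign -) -> bounds (-43/64, -85/128), value = -171/256
Edge 10: B (sign +) -> bounds (-171/256, -85/128), value = -341/512
Game value = -341/512

-341/512


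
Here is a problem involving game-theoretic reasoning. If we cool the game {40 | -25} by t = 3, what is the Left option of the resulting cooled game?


Original game: {40 | -25} (a switch {a | b} with a > b).
Cooling by t (for t below the temperature (a - b)/2 = 65/2) taxes each move by t: {a | b} cooled by t is {a - t | b + t}.
Cooling amount: t = 3
Cooled Left option: 40 - 3 = 37
Cooled Right option: -25 + 3 = -22
Cooled game: {37 | -22}
Left option = 37

37


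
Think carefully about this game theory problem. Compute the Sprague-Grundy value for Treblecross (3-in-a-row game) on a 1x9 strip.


Treblecross: place X on empty cells; 3-in-a-row wins.
Playing within two cells of an existing X lets the opponent win at once, so sensible play treats the cells i-2..i+2 around each X as dead. The player left with no safe cell loses, so this is a normal-play take-away game on strips of safe cells.
Placing X at cell i (0-indexed) of a strip of k safe cells leaves independent strips of sizes max(0, i-2) and max(0, k-i-3). Hence G(k) = mex{ G(max(0,i-2)) XOR G(max(0,k-i-3)) : 0 <= i < k }, with G(0) = 0.
G(1): splits (0,0):0^0=0 -> mex({0}) = 1
G(2): splits (0,0):0^0=0 -> mex({0}) = 1
G(3): splits (0,0):0^0=0 -> mex({0}) = 1
G(4): splits (0,1):0^1=1 (0,0):0^0=0 -> mex({0, 1}) = 2
G(5): splits (0,2):0^1=1 (0,1):0^1=1 (0,0):0^0=0 -> mex({0, 1}) = 2
G(6) = mex({1}) = 0
G(7) = mex({0, 1, 2}) = 3
G(8) = mex({0, 1, 2}) = 3
G(9) = mex({0, 2}) = 1
Therefore G(9) = 1.

1


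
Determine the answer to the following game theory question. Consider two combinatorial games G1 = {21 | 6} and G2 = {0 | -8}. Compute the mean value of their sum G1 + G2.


G1 = {21 | 6}, G2 = {0 | -8}
Each is a switch {a | b} with numbers a > b; its mean value is (a + b)/2, and mean value is additive over game sums: m(G1 + G2) = m(G1) + m(G2).
Mean of G1 = (21 + (6))/2 = 27/2 = 27/2
Mean of G2 = (0 + (-8))/2 = -8/2 = -4
Mean of G1 + G2 = 27/2 + -4 = 19/2

19/2


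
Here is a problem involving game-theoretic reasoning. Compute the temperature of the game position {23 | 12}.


The game is {23 | 12}, a switch {a | b} with numbers a > b.
Cooling {a | b} by t gives {a - t | b + t}, which stops being hot when a - t = b + t, i.e. at t = (a - b)/2. So the temperature of a switch is (a - b)/2.
Temperature = (Left option - Right option) / 2
= (23 - (12)) / 2
= 11 / 2
= 11/2

11/2


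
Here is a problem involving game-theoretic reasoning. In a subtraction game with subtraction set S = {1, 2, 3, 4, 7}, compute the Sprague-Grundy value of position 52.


The subtraction set is S = {1, 2, 3, 4, 7}.
G(k) = mex{ G(k - s) : s in S, s <= k }. We compute iteratively: G(0) = 0.
G(1) = mex({0}) = 1
G(2) = mex({0, 1}) = 2
G(3) = mex({0, 1, 2}) = 3
G(4) = mex({0, 1, 2, 3}) = 4
G(5) = mex({1, 2, 3, 4}) = 0
G(6) = mex({0, 2, 3, 4}) = 1
G(7) = mex({0, 1, 3, 4}) = 2
G(8) = mex({0, 1, 2, 4}) = 3
G(9) = mex({0, 1, 2, 3}) = 4
G(10) = mex({1, 2, 3, 4}) = 0
G(11) = mex({0, 2, 3, 4}) = 1
Observe that G(5)..G(11) = 0, 1, 2, 3, 4, 0, 1 repeats G(0)..G(6) = 0, 1, 2, 3, 4, 0, 1.
For k >= max(S) = 7, G(k) is determined by the previous 7 values G(k-7)..G(k-1); a window of 7 consecutive values has recurred shifted by 5, so by induction G(k + 5) = G(k) for all k >= 0: the sequence is periodic from the start with period 5.
One period: G(0..4) = 0, 1, 2, 3, 4.
52 mod 5 = 2, so G(52) = G(2) = 2.

2


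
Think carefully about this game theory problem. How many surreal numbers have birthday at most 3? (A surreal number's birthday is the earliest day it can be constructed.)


Day 0: {|} = 0 is born. Count = 1.
Day n: the number of surreal numbers born by day n is 2^(n+1) - 1.
By day 0: 2^1 - 1 = 1
By day 1: 2^2 - 1 = 3
By day 2: 2^3 - 1 = 7
By day 3: 2^4 - 1 = 15
By day 3: 15 surreal numbers.

15


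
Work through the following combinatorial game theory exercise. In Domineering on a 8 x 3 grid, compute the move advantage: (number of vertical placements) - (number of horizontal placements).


Board is 8 x 3 (rows x cols).
Left (vertical) placements: (rows-1) * cols = 7 * 3 = 21
Right (horizontal) placements: rows * (cols-1) = 8 * 2 = 16
Advantage = Left - Right = 21 - 16 = 5

5


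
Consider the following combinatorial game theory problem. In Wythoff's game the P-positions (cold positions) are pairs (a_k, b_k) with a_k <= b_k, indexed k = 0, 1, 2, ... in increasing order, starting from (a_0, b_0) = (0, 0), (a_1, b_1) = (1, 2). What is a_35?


By Wythoff's theorem, a_k = floor(k * phi) and b_k = floor(k * phi^2) = a_k + k, where phi = (1 + sqrt(5))/2 is the golden ratio.
phi = (1 + sqrt(5))/2 = 1.618034
k = 35
k * phi = 35 * 1.618034 = 56.631190
a_35 = floor(k * phi) = 56

56


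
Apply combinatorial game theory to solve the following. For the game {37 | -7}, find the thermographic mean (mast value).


Game = {37 | -7}, a switch {a | b} with numbers a > b.
Its thermograph has left wall a - t and right wall b + t, which meet at t = (a - b)/2, where both equal (a + b)/2. So the mast (mean value) is at (a + b)/2.
Mean = (37 + (-7))/2 = 30/2 = 15

15


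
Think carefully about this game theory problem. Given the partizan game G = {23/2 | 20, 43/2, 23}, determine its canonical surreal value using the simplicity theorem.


Left options: {23/2}, max = 23/2
Right options: {20, 43/2, 23}, min = 20
All options are numbers and max(Left) < min(Right), so by the simplicity theorem the value is the simplest (earliest-born) number strictly between 23/2 and 20.
Integers 12 through 19 all lie strictly between 23/2 and 20.
Among integers, the simplest (lowest birthday = smallest |n|; 0 is born on day 0, +-n on day n) is 12.
No non-integer in the interval can be simpler: if x is a non-integer in the interval, then floor(x) or ceil(x) also lies in the interval (the interval contains an integer), and both are proper prefixes of x's sign expansion, i.e. born earlier. So the game value is 12.
Game value = 12

12


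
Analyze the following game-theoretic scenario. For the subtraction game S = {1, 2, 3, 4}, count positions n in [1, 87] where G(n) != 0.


Subtraction set S = {1, 2, 3, 4}, so G(n) = n mod 5.
G(n) = 0 when n is a multiple of 5.
Multiples of 5 in [1, 87]: 17
N-positions (nonzero Grundy) = 87 - 17 = 70

70


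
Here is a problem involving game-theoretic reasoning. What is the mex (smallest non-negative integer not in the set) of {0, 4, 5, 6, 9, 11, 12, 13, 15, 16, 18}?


Set = {0, 4, 5, 6, 9, 11, 12, 13, 15, 16, 18}
0 is in the set.
1 is NOT in the set. This is the mex.
mex = 1

1


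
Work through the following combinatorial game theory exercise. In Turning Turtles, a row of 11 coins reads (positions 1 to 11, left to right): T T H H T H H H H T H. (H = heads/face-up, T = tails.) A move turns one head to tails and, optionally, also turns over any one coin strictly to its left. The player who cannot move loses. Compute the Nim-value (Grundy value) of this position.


Coins: T T H H T H H H H T H
Key fact: a single head at position k behaves exactly like a Nim heap of size k (turning it to T and optionally flipping a coin at j < k corresponds to moving the heap from k to j, or to 0), and heads combine as a disjunctive sum (two heads at the same place would cancel, matching j XOR j = 0). So the Nim-value is the XOR of the 1-indexed positions of the heads.
Face-up positions (1-indexed): [3, 4, 6, 7, 8, 9, 11]
XOR 0 with 3: 0 XOR 3 = 3
XOR 3 with 4: 3 XOR 4 = 7
XOR 7 with 6: 7 XOR 6 = 1
XOR 1 with 7: 1 XOR 7 = 6
XOR 6 with 8: 6 XOR 8 = 14
XOR 14 with 9: 14 XOR 9 = 7
XOR 7 with 11: 7 XOR 11 = 12
Nim-value = 12

12


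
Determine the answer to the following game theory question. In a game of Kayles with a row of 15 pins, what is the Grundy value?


Kayles: a move removes 1 or 2 adjacent pins from a contiguous row.
Removing pins from a row of k leaves two independent rows (a, b) with a + b = k - 1 (one pin) or a + b = k - 2 (two pins); an end removal gives a = 0.
By Sprague-Grundy, G(k) = mex{ G(a) XOR G(b) } over all these splits. G(0) = 0.
G(1): splits (0,0):0^0=0 -> mex({0}) = 1
G(2): splits (0,1):0^1=1 (0,0):0^0=0 -> mex({0, 1}) = 2
G(3): splits (0,2):0^2=2 (1,1):1^1=0 (0,1):0^1=1 -> mex({0, 1, 2}) = 3
G(4): splits (0,3):0^3=3 (1,2):1^2=3 (0,2):0^2=2 (1,1):1^1=0 -> mex({0, 2, 3}) = 1
G(5): splits (0,4):0^1=1 (1,3):1^3=2 (2,2):2^2=0 (0,3):0^3=3 (1,2):1^2=3 -> mex({0, 1, 2, 3}) = 4
G(6) = mex({0, 1, 2, 4}) = 3
G(7) = mex({0, 1, 3, 4, 5}) = 2
G(8) = mex({0, 2, 3, 5, 6}) = 1
G(9) = mex({0, 1, 2, 3, 6, 7}) = 4
G(10) = mex({0, 1, 3, 4, 5, 7}) = 2
G(11) = mex({0, 1, 2, 3, 4, 5}) = 6
G(12) = mex({0, 1, 2, 3, 5, 6, 7}) = 4
G(13) = mex({0, 2, 3, 4, 6, 7}) = 1
G(14) = mex({0, 1, 4, 5, 6, 7}) = 2
G(15) = mex({0, 1, 2, 3, 4, 5, 6}) = 7
Therefore G(15) = 7.

7


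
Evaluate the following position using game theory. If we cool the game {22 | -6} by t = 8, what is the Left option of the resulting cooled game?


Original game: {22 | -6} (a switch {a | b} with a > b).
Cooling by t (for t below the temperature (a - b)/2 = 14) taxes each move by t: {a | b} cooled by t is {a - t | b + t}.
Cooling amount: t = 8
Cooled Left option: 22 - 8 = 14
Cooled Right option: -6 + 8 = 2
Cooled game: {14 | 2}
Left option = 14

14


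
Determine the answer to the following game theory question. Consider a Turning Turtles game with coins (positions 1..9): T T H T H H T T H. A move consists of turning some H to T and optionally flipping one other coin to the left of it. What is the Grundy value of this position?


Coins: T T H T H H T T H
Key fact: a single head at position k behaves exactly like a Nim heap of size k (turning it to T and optionally flipping a coin at j < k corresponds to moving the heap from k to j, or to 0), and heads combine as a disjunctive sum (two heads at the same place would cancel, matching j XOR j = 0). So the Nim-value is the XOR of the 1-indexed positions of the heads.
Face-up positions (1-indexed): [3, 5, 6, 9]
XOR 0 with 3: 0 XOR 3 = 3
XOR 3 with 5: 3 XOR 5 = 6
XOR 6 with 6: 6 XOR 6 = 0
XOR 0 with 9: 0 XOR 9 = 9
Nim-value = 9

9


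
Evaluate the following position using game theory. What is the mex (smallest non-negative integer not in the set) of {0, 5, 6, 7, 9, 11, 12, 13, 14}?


Set = {0, 5, 6, 7, 9, 11, 12, 13, 14}
0 is in the set.
1 is NOT in the set. This is the mex.
mex = 1

1


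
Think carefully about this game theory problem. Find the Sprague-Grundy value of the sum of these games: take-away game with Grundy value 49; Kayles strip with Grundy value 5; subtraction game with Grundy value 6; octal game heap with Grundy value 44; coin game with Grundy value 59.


By the Sprague-Grundy theorem, the Grundy value of a sum of games is the XOR of individual Grundy values.
take-away game: Grundy value = 49. Running XOR: 0 XOR 49 = 49
Kayles strip: Grundy value = 5. Running XOR: 49 XOR 5 = 52
subtraction game: Grundy value = 6. Running XOR: 52 XOR 6 = 50
octal game heap: Grundy value = 44. Running XOR: 50 XOR 44 = 30
coin game: Grundy value = 59. Running XOR: 30 XOR 59 = 37
The combined Grundy value is 37.

37


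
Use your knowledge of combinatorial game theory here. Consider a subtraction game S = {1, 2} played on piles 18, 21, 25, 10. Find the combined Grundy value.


Subtraction set: {1, 2}
For this subtraction set, G(n) = n mod 3 (period = max + 1 = 3).
Pile 1 (size 18): G(18) = 18 mod 3 = 0
Pile 2 (size 21): G(21) = 21 mod 3 = 0
Pile 3 (size 25): G(25) = 25 mod 3 = 1
Pile 4 (size 10): G(10) = 10 mod 3 = 1
Total Grundy value = XOR of all: 0 XOR 0 XOR 1 XOR 1 = 0

0


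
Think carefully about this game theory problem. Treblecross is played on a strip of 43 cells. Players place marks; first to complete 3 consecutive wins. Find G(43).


Treblecross: place X on empty cells; 3-in-a-row wins.
Playing within two cells of an existing X lets the opponent win at once, so sensible play treats the cells i-2..i+2 around each X as dead. The player left with no safe cell loses, so this is a normal-play take-away game on strips of safe cells.
Placing X at cell i (0-indexed) of a strip of k safe cells leaves independent strips of sizes max(0, i-2) and max(0, k-i-3). Hence G(k) = mex{ G(max(0,i-2)) XOR G(max(0,k-i-3)) : 0 <= i < k }, with G(0) = 0.
G(1): splits (0,0):0^0=0 -> mex({0}) = 1
G(2): splits (0,0):0^0=0 -> mex({0}) = 1
G(3): splits (0,0):0^0=0 -> mex({0}) = 1
G(4): splits (0,1):0^1=1 (0,0):0^0=0 -> mex({0, 1}) = 2
G(5): splits (0,2):0^1=1 (0,1):0^1=1 (0,0):0^0=0 -> mex({0, 1}) = 2
G(6) = mex({1}) = 0
G(7) = mex({0, 1, 2}) = 3
G(8) = mex({0, 1, 2}) = 3
G(9) = mex({0, 2}) = 1
G(10) = mex({0, 2, 3}) = 1
G(11) = mex({0, 3}) = 1
G(12) = mex({1, 3}) = 0
G(13) = mex({0, 1, 2, 3}) = 4
G(14) = mex({0, 1, 2}) = 3
G(15) = mex({0, 1, 2}) = 3
G(16) = mex({0, 1, 2, 4}) = 3
G(17) = mex({0, 1, 3, 4}) = 2
G(18) = mex({0, 1, 3, 4}) = 2
G(19) = mex({0, 1, 3, 5}) = 2
G(20) = mex({0, 1, 2, 3, 5}) = 4
G(21) = mex({0, 1, 2, 3, 5}) = 4
G(22) = mex({1, 2, 6}) = 0
G(23) = mex({0, 1, 2, 3, 4, 6}) = 5
G(24) = mex({0, 1, 2, 3, 4}) = 5
G(25) = mex({0, 1, 3, 4, 7}) = 2
G(26) = mex({0, 1, 3, 4, 5, 7}) = 2
G(27) = mex({0, 1, 3, 5}) = 2
G(28) = mex({0, 1, 2, 5}) = 3
G(29) = mex({0, 1, 2, 4, 5, 6}) = 3
G(30) = mex({1, 2, 4, 6}) = 0
G(31) = mex({0, 1, 2, 3, 4, 6}) = 5
G(32) = mex({1, 2, 3, 4, 7}) = 0
G(33) = mex({0, 3, 7}) = 1
G(34) = mex({0, 2, 3, 5, 7}) = 1
G(35) = mex({0, 2, 3, 5, 6}) = 1
G(36) = mex({0, 1, 2, 5, 6}) = 3
G(37) = mex({0, 1, 2, 4, 5, 6}) = 3
G(38) = mex({0, 1, 2, 4}) = 3
G(39) = mex({0, 1, 2, 3, 4, 7}) = 5
G(40) = mex({0, 1, 2, 3, 4, 5, 7}) = 6
G(41) = mex({0, 1, 2, 3, 5, 7}) = 4
G(42) = mex({0, 1, 2, 3, 5, 6, 7}) = 4
G(43) = mex({0, 2, 3, 5, 6}) = 1
Therefore G(43) = 1.

1


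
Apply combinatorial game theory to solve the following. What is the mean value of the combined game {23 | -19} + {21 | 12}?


G1 = {23 | -19}, G2 = {21 | 12}
Each is a switch {a | b} with numbers a > b; its mean value is (a + b)/2, and mean value is additive over game sums: m(G1 + G2) = m(G1) + m(G2).
Mean of G1 = (23 + (-19))/2 = 4/2 = 2
Mean of G2 = (21 + (12))/2 = 33/2 = 33/2
Mean of G1 + G2 = 2 + 33/2 = 37/2

37/2


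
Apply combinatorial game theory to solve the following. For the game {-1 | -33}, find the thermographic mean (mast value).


Game = {-1 | -33}, a switch {a | b} with numbers a > b.
Its thermograph has left wall a - t and right wall b + t, which meet at t = (a - b)/2, where both equal (a + b)/2. So the mast (mean value) is at (a + b)/2.
Mean = (-1 + (-33))/2 = -34/2 = -17

-17


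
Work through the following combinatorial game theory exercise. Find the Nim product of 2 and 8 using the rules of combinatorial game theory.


Nim multiplication is bilinear over XOR: (u XOR v) * w = (u*w) XOR (v*w).
So we split each operand into its bit components and XOR the pairwise Nim products.
2 = 2 (as XOR of powers of 2).
8 = 8 (as XOR of powers of 2).
Using the standard Nim-product table on single bits:
  2*2 = 3,   2*4 = 8,   2*8 = 12,
  4*4 = 6,   4*8 = 11,  8*8 = 13,
and  1*x = x (identity), k*l = l*k (commutative).
Pairwise Nim products:
  2 * 8 = 12
XOR them: 12 = 12.
Result: 2 * 8 = 12 (in Nim).

12


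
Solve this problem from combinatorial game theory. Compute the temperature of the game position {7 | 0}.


The game is {7 | 0}, a switch {a | b} with numbers a > b.
Cooling {a | b} by t gives {a - t | b + t}, which stops being hot when a - t = b + t, i.e. at t = (a - b)/2. So the temperature of a switch is (a - b)/2.
Temperature = (Left option - Right option) / 2
= (7 - (0)) / 2
= 7 / 2
= 7/2

7/2


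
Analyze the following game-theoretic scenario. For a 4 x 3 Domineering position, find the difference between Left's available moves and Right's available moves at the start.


Board is 4 x 3 (rows x cols).
Left (vertical) placements: (rows-1) * cols = 3 * 3 = 9
Right (horizontal) placements: rows * (cols-1) = 4 * 2 = 8
Advantage = Left - Right = 9 - 8 = 1

1


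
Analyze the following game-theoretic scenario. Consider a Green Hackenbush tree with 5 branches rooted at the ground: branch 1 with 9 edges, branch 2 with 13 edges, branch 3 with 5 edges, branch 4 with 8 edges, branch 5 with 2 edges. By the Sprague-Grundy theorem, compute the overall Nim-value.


The tree has 5 branches from the ground vertex.
In Green Hackenbush, the Nim-value of a simple path of length k is k.
Branch 1: length 9, Nim-value = 9
Branch 2: length 13, Nim-value = 13
Branch 3: length 5, Nim-value = 5
Branch 4: length 8, Nim-value = 8
Branch 5: length 2, Nim-value = 2
Total Nim-value = XOR of all branch values:
0 XOR 9 = 9
9 XOR 13 = 4
4 XOR 5 = 1
1 XOR 8 = 9
9 XOR 2 = 11
Nim-value of the tree = 11

11


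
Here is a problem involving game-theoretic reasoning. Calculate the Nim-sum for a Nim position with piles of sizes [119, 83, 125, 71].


We need the XOR (exclusive or) of all pile sizes.
After XOR-ing pile 1 (size 119): 0 XOR 119 = 119
After XOR-ing pile 2 (size 83): 119 XOR 83 = 36
After XOR-ing pile 3 (size 125): 36 XOR 125 = 89
After XOR-ing pile 4 (size 71): 89 XOR 71 = 30
The Nim-value of this position is 30.

30


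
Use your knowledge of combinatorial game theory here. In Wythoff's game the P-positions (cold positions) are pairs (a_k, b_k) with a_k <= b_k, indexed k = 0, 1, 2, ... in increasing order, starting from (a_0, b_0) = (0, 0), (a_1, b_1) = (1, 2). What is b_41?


By Wythoff's theorem, a_k = floor(k * phi) and b_k = floor(k * phi^2) = a_k + k, where phi = (1 + sqrt(5))/2 is the golden ratio.
phi = (1 + sqrt(5))/2 = 1.618034
phi^2 = phi + 1 = 2.618034
k = 41
k * phi^2 = 41 * 2.618034 = 107.339394
b_41 = floor(k * phi^2) = 107 (check: a_41 + k = 66 + 41 = 107)

107


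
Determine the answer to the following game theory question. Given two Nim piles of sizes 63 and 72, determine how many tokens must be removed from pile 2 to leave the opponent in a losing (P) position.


Piles: 63 and 72
Current XOR: 63 XOR 72 = 119 (non-zero, so this is an N-position).
To make the XOR zero, we need to find a move that balances the piles.
For pile 2 (size 72): target = 72 XOR 119 = 63
We reduce pile 2 from 72 to 63.
Tokens removed: 72 - 63 = 9
Verification: 63 XOR 63 = 0

9


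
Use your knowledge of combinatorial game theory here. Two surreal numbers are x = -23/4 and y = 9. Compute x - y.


x = -23/4, y = 9
Converting to common denominator: 4
x = -23/4, y = 36/4
x - y = -23/4 - 9 = -59/4

-59/4


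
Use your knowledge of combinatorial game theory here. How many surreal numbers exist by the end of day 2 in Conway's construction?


Day 0: {|} = 0 is born. Count = 1.
Day n: the number of surreal numbers born by day n is 2^(n+1) - 1.
By day 0: 2^1 - 1 = 1
By day 1: 2^2 - 1 = 3
By day 2: 2^3 - 1 = 7
By day 2: 7 surreal numbers.

7


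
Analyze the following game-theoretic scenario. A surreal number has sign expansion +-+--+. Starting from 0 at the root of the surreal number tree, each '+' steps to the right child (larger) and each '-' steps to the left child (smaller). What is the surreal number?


Sign expansion: +-+--+
Rule: track bounds (lo, hi), initially (-inf, +inf). On '+', the current value becomes lo and we move to the simplest number in (value, hi): value + 1 if hi = +inf, otherwise the midpoint (value + hi)/2. On '-', the current value becomes hi and we move to value - 1 if lo = -inf, otherwise the midpoint (lo + value)/2.
Start at 0.
Step 1: sign = +, move right. Bounds: (0, +inf). Value = 1
Step 2: sign = -, move left. Bounds: (0, 1). Value = 1/2
Step 3: sign = +, move right. Bounds: (1/2, 1). Value = 3/4
Step 4: sign = -, move left. Bounds: (1/2, 3/4). Value = 5/8
Step 5: sign = -, move left. Bounds: (1/2, 5/8). Value = 9/16
Step 6: sign = +, move right. Bounds: (9/16, 5/8). Value = 19/32
The surreal number with sign expansion +-+--+ is 19/32.

19/32


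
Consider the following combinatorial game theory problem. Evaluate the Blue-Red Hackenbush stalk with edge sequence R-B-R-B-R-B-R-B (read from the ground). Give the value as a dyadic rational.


Edges (from ground): R-B-R-B-R-B-R-B
By Berlekamp's sign-expansion rule, a Blue-Red Hackenbush stalk has the value of the surreal number whose sign sequence is the edge sequence with B -> + and R -> -.
Sign sequence: -+-+-+-+
Trace the sign expansion in the surreal number tree, starting from 0:
Edge 1: R (sign -) -> bounds (-inf, 0), value = -1
Edge 2: B (sign +) -> bounds (-1, 0), value = -1/2
Edge 3: R (sign -) -> bounds (-1, -1/2), value = -3/4
Edge 4: B (sign +) -> bounds (-3/4, -1/2), value = -5/8
Edge 5: R (sign -) -> bounds (-3/4, -5/8), value = -11/16
Edge 6: B (sign +) -> bounds (-11/16, -5/8), value = -21/32
Edge 7: R (sign -) -> bounds (-11/16, -21/32), value = -43/64
Edge 8: B (sign +) -> bounds (-43/64, -21/32), value = -85/128
Game value = -85/128

-85/128


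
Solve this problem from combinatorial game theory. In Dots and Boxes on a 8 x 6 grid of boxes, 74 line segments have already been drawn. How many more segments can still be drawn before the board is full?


Grid: 8 x 6 boxes, i.e. 9 rows and 7 columns of dots.
Horizontal edges: (rows + 1) * cols = 9 * 6 = 54
Vertical edges: rows * (cols + 1) = 8 * 7 = 56
Total edges: 54 + 56 = 110
Edges drawn: 74
Remaining: 110 - 74 = 36

36


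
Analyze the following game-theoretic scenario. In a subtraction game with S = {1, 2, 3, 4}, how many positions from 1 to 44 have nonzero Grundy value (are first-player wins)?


Subtraction set S = {1, 2, 3, 4}, so G(n) = n mod 5.
G(n) = 0 when n is a multiple of 5.
Multiples of 5 in [1, 44]: 8
N-positions (nonzero Grundy) = 44 - 8 = 36

36


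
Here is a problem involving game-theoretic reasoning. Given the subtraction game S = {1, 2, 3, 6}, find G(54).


The subtraction set is S = {1, 2, 3, 6}.
G(k) = mex{ G(k - s) : s in S, s <= k }. We compute iteratively: G(0) = 0.
G(1) = mex({0}) = 1
G(2) = mex({0, 1}) = 2
G(3) = mex({0, 1, 2}) = 3
G(4) = mex({1, 2, 3}) = 0
G(5) = mex({0, 2, 3}) = 1
G(6) = mex({0, 1, 3}) = 2
G(7) = mex({0, 1, 2}) = 3
G(8) = mex({1, 2, 3}) = 0
G(9) = mex({0, 2, 3}) = 1
Observe that G(4)..G(9) = 0, 1, 2, 3, 0, 1 repeats G(0)..G(5) = 0, 1, 2, 3, 0, 1.
For k >= max(S) = 6, G(k) is determined by the previous 6 values G(k-6)..G(k-1); a window of 6 consecutive values has recurred shifted by 4, so by induction G(k + 4) = G(k) for all k >= 0: the sequence is periodic from the start with period 4.
One period: G(0..3) = 0, 1, 2, 3.
54 mod 4 = 2, so G(54) = G(2) = 2.

2


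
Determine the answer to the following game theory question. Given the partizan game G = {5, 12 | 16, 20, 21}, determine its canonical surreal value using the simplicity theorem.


Left options: {5, 12}, max = 12
Right options: {16, 20, 21}, min = 16
All options are numbers and max(Left) < min(Right), so by the simplicity theorem the value is the simplest (earliest-born) number strictly between 12 and 16.
Integers 13 through 15 all lie strictly between 12 and 16.
Among integers, the simplest (lowest birthday = smallest |n|; 0 is born on day 0, +-n on day n) is 13.
No non-integer in the interval can be simpler: if x is a non-integer in the interval, then floor(x) or ceil(x) also lies in the interval (the interval contains an integer), and both are proper prefixes of x's sign expansion, i.e. born earlier. So the game value is 13.
Game value = 13

13


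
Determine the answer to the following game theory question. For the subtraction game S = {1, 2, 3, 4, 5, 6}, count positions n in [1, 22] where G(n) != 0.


Subtraction set S = {1, 2, 3, 4, 5, 6}, so G(n) = n mod 7.
G(n) = 0 when n is a multiple of 7.
Multiples of 7 in [1, 22]: 3
N-positions (nonzero Grundy) = 22 - 3 = 19

19


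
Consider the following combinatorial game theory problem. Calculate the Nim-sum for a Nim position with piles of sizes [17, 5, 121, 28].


We need the XOR (exclusive or) of all pile sizes.
After XOR-ing pile 1 (size 17): 0 XOR 17 = 17
After XOR-ing pile 2 (size 5): 17 XOR 5 = 20
After XOR-ing pile 3 (size 121): 20 XOR 121 = 109
After XOR-ing pile 4 (size 28): 109 XOR 28 = 113
The Nim-value of this position is 113.

113


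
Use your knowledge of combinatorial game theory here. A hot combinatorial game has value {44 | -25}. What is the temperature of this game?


The game is {44 | -25}, a switch {a | b} with numbers a > b.
Cooling {a | b} by t gives {a - t | b + t}, which stops being hot when a - t = b + t, i.e. at t = (a - b)/2. So the temperature of a switch is (a - b)/2.
Temperature = (Left option - Right option) / 2
= (44 - (-25)) / 2
= 69 / 2
= 69/2

69/2


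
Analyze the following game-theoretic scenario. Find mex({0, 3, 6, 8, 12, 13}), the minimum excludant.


Set = {0, 3, 6, 8, 12, 13}
0 is in the set.
1 is NOT in the set. This is the mex.
mex = 1

1


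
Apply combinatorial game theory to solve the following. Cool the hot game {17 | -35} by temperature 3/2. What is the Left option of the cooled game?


Original game: {17 | -35} (a switch {a | b} with a > b).
Cooling by t (for t below the temperature (a - b)/2 = 26) taxes each move by t: {a | b} cooled by t is {a - t | b + t}.
Cooling amount: t = 3/2
Cooled Left option: 17 - 3/2 = 31/2
Cooled Right option: -35 + 3/2 = -67/2
Cooled game: {31/2 | -67/2}
Left option = 31/2

31/2


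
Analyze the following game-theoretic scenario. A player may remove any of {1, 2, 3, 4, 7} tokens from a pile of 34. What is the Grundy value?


The subtraction set is S = {1, 2, 3, 4, 7}.
G(k) = mex{ G(k - s) : s in S, s <= k }. We compute iteratively: G(0) = 0.
G(1) = mex({0}) = 1
G(2) = mex({0, 1}) = 2
G(3) = mex({0, 1, 2}) = 3
G(4) = mex({0, 1, 2, 3}) = 4
G(5) = mex({1, 2, 3, 4}) = 0
G(6) = mex({0, 2, 3, 4}) = 1
G(7) = mex({0, 1, 3, 4}) = 2
G(8) = mex({0, 1, 2, 4}) = 3
G(9) = mex({0, 1, 2, 3}) = 4
G(10) = mex({1, 2, 3, 4}) = 0
G(11) = mex({0, 2, 3, 4}) = 1
Observe that G(5)..G(11) = 0, 1, 2, 3, 4, 0, 1 repeats G(0)..G(6) = 0, 1, 2, 3, 4, 0, 1.
For k >= max(S) = 7, G(k) is determined by the previous 7 values G(k-7)..G(k-1); a window of 7 consecutive values has recurred shifted by 5, so by induction G(k + 5) = G(k) for all k >= 0: the sequence is periodic from the start with period 5.
One period: G(0..4) = 0, 1, 2, 3, 4.
34 mod 5 = 4, so G(34) = G(4) = 4.

4


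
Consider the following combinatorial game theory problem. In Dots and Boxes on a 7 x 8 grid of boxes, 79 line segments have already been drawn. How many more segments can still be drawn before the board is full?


Grid: 7 x 8 boxes, i.e. 8 rows and 9 columns of dots.
Horizontal edges: (rows + 1) * cols = 8 * 8 = 64
Vertical edges: rows * (cols + 1) = 7 * 9 = 63
Total edges: 64 + 63 = 127
Edges drawn: 79
Remaining: 127 - 79 = 48

48


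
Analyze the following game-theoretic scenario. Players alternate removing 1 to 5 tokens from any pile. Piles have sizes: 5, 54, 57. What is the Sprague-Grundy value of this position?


Subtraction set: {1, 2, 3, 4, 5}
For this subtraction set, G(n) = n mod 6 (period = max + 1 = 6).
Pile 1 (size 5): G(5) = 5 mod 6 = 5
Pile 2 (size 54): G(54) = 54 mod 6 = 0
Pile 3 (size 57): G(57) = 57 mod 6 = 3
Total Grundy value = XOR of all: 5 XOR 0 XOR 3 = 6

6


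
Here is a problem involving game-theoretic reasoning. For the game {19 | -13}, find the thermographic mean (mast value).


Game = {19 | -13}, a switch {a | b} with numbers a > b.
Its thermograph has left wall a - t and right wall b + t, which meet at t = (a - b)/2, where both equal (a + b)/2. So the mast (mean value) is at (a + b)/2.
Mean = (19 + (-13))/2 = 6/2 = 3

3


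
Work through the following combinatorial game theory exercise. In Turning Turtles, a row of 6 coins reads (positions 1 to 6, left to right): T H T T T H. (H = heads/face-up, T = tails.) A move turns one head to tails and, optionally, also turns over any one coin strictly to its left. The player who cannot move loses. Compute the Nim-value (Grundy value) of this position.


Coins: T H T T T H
Key fact: a single head at position k behaves exactly like a Nim heap of size k (turning it to T and optionally flipping a coin at j < k corresponds to moving the heap from k to j, or to 0), and heads combine as a disjunctive sum (two heads at the same place would cancel, matching j XOR j = 0). So the Nim-value is the XOR of the 1-indexed positions of the heads.
Face-up positions (1-indexed): [2, 6]
XOR 0 with 2: 0 XOR 2 = 2
XOR 2 with 6: 2 XOR 6 = 4
Nim-value = 4

4


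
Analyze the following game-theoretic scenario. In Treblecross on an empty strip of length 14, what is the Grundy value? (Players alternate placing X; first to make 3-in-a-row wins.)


Treblecross: place X on empty cells; 3-in-a-row wins.
Playing within two cells of an existing X lets the opponent win at once, so sensible play treats the cells i-2..i+2 around each X as dead. The player left with no safe cell loses, so this is a normal-play take-away game on strips of safe cells.
Placing X at cell i (0-indexed) of a strip of k safe cells leaves independent strips of sizes max(0, i-2) and max(0, k-i-3). Hence G(k) = mex{ G(max(0,i-2)) XOR G(max(0,k-i-3)) : 0 <= i < k }, with G(0) = 0.
G(1): splits (0,0):0^0=0 -> mex({0}) = 1
G(2): splits (0,0):0^0=0 -> mex({0}) = 1
G(3): splits (0,0):0^0=0 -> mex({0}) = 1
G(4): splits (0,1):0^1=1 (0,0):0^0=0 -> mex({0, 1}) = 2
G(5): splits (0,2):0^1=1 (0,1):0^1=1 (0,0):0^0=0 -> mex({0, 1}) = 2
G(6) = mex({1}) = 0
G(7) = mex({0, 1, 2}) = 3
G(8) = mex({0, 1, 2}) = 3
G(9) = mex({0, 2}) = 1
G(10) = mex({0, 2, 3}) = 1
G(11) = mex({0, 3}) = 1
G(12) = mex({1, 3}) = 0
G(13) = mex({0, 1, 2, 3}) = 4
G(14) = mex({0, 1, 2}) = 3
Therefore G(14) = 3.

3


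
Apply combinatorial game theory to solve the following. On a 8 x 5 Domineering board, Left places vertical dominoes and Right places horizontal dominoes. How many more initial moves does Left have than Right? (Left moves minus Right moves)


Board is 8 x 5 (rows x cols).
Left (vertical) placements: (rows-1) * cols = 7 * 5 = 35
Right (horizontal) placements: rows * (cols-1) = 8 * 4 = 32
Advantage = Left - Right = 35 - 32 = 3

3


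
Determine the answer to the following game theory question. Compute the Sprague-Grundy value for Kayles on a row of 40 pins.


Kayles: a move removes 1 or 2 adjacent pins from a contiguous row.
Removing pins from a row of k leaves two independent rows (a, b) with a + b = k - 1 (one pin) or a + b = k - 2 (two pins); an end removal gives a = 0.
By Sprague-Grundy, G(k) = mex{ G(a) XOR G(b) } over all these splits. G(0) = 0.
G(1): splits (0,0):0^0=0 -> mex({0}) = 1
G(2): splits (0,1):0^1=1 (0,0):0^0=0 -> mex({0, 1}) = 2
G(3): splits (0,2):0^2=2 (1,1):1^1=0 (0,1):0^1=1 -> mex({0, 1, 2}) = 3
G(4): splits (0,3):0^3=3 (1,2):1^2=3 (0,2):0^2=2 (1,1):1^1=0 -> mex({0, 2, 3}) = 1
G(5): splits (0,4):0^1=1 (1,3):1^3=2 (2,2):2^2=0 (0,3):0^3=3 (1,2):1^2=3 -> mex({0, 1, 2, 3}) = 4
G(6) = mex({0, 1, 2, 4}) = 3
G(7) = mex({0, 1, 3, 4, 5}) = 2
G(8) = mex({0, 2, 3, 5, 6}) = 1
G(9) = mex({0, 1, 2, 3, 6, 7}) = 4
G(10) = mex({0, 1, 3, 4, 5, 7}) = 2
G(11) = mex({0, 1, 2, 3, 4, 5}) = 6
G(12) = mex({0, 1, 2, 3, 5, 6, 7}) = 4
G(13) = mex({0, 2, 3, 4, 6, 7}) = 1
G(14) = mex({0, 1, 4, 5, 6, 7}) = 2
G(15) = mex({0, 1, 2, 3, 4, 5, 6}) = 7
G(16) = mex({0, 2, 3, 5, 6, 7}) = 1
G(17) = mex({0, 1, 2, 3, 5, 6, 7}) = 4
G(18) = mex({0, 1, 2, 4, 5, 6}) = 3
G(19) = mex({0, 1, 3, 4, 5, 7}) = 2
G(20) = mex({0, 2, 3, 4, 5, 6, 7}) = 1
G(21) = mex({0, 1, 2, 3, 5, 6, 7}) = 4
G(22) = mex({0, 1, 2, 3, 4, 5, 7}) = 6
G(23) = mex({0, 1, 2, 3, 4, 5, 6}) = 7
G(24) = mex({0, 1, 2, 3, 5, 6, 7}) = 4
G(25) = mex({0, 2, 3, 4, 6, 7}) = 1
G(26) = mex({0, 1, 3, 4, 5, 6, 7}) = 2
G(27) = mex({0, 1, 2, 3, 4, 5, 6, 7}) = 8
G(28) = mex({0, 1, 2, 3, 4, 6, 7, 8}) = 5
G(29) = mex({0, 1, 2, 3, 5, 6, 7, 8, 9}) = 4
G(30) = mex({0, 1, 2, 3, 4, 5, 6, 9, 10}) = 7
G(31) = mex({0, 1, 3, 4, 5, 7, 10, 11}) = 2
G(32) = mex({0, 2, 3, 4, 5, 6, 7, 9, 11}) = 1
G(33) = mex({0, 1, 2, 3, 4, 5, 6, 7, 9, 12}) = 8
G(34) = mex({0, 1, 2, 3, 4, 5, 7, 8, 11, 12}) = 6
G(35) = mex({0, 1, 2, 3, 4, 5, 6, 8, 9, 10, 11}) = 7
G(36) = mex({0, 1, 2, 3, 5, 6, 7, 9, 10}) = 4
G(37) = mex({0, 2, 3, 4, 6, 7, 9, 10, 11, 12}) = 1
G(38) = mex({0, 1, 3, 4, 5, 6, 7, 9, 10, 11, 12}) = 2
G(39) = mex({0, 1, 2, 4, 5, 6, 7, 9, 10, 12, 14}) = 3
G(40) = mex({0, 2, 3, 4, 6, 7, 11, 12, 14}) = 1
Therefore G(40) = 1.

1


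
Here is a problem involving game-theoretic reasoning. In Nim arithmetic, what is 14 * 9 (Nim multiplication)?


Nim multiplication is bilinear over XOR: (u XOR v) * w = (u*w) XOR (v*w).
So we split each operand into its bit components and XOR the pairwise Nim products.
14 = 2 + 4 + 8 (as XOR of powers of 2).
9 = 1 + 8 (as XOR of powers of 2).
Using the standard Nim-product table on single bits:
  2*2 = 3,   2*4 = 8,   2*8 = 12,
  4*4 = 6,   4*8 = 11,  8*8 = 13,
and  1*x = x (identity), k*l = l*k (commutative).
Pairwise Nim products:
  2 * 1 = 2
  2 * 8 = 12
  4 * 1 = 4
  4 * 8 = 11
  8 * 1 = 8
  8 * 8 = 13
XOR them: 2 XOR 12 XOR 4 XOR 11 XOR 8 XOR 13 = 4.
Result: 14 * 9 = 4 (in Nim).

4


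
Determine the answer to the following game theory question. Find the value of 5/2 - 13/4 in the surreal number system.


x = 5/2, y = 13/4
Converting to common denominator: 4
x = 10/4, y = 13/4
x - y = 5/2 - 13/4 = -3/4

-3/4


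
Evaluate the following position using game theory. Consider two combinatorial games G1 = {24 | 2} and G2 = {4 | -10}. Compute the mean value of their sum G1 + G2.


G1 = {24 | 2}, G2 = {4 | -10}
Each is a switch {a | b} with numbers a > b; its mean value is (a + b)/2, and mean value is additive over game sums: m(G1 + G2) = m(G1) + m(G2).
Mean of G1 = (24 + (2))/2 = 26/2 = 13
Mean of G2 = (4 + (-10))/2 = -6/2 = -3
Mean of G1 + G2 = 13 + -3 = 10

10


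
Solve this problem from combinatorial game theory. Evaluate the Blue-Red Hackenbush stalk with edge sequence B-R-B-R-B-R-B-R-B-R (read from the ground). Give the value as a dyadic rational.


Edges (from ground): B-R-B-R-B-R-B-R-B-R
By Berlekamp's sign-expansion rule, a Blue-Red Hackenbush stalk has the value of the surreal number whose sign sequence is the edge sequence with B -> + and R -> -.
Sign sequence: +-+-+-+-+-
Trace the sign expansion in the surreal number tree, starting from 0:
Edge 1: B (sign +) -> bounds (0, +inf), value = 1
Edge 2: R (sign -) -> bounds (0, 1), value = 1/2
Edge 3: B (sign +) -> bounds (1/2, 1), value = 3/4
Edge 4: R (sign -) -> bounds (1/2, 3/4), value = 5/8
Edge 5: B (sign +) -> bounds (5/8, 3/4), value = 11/16
Edge 6: R (sign -) -> bounds (5/8, 11/16), value = 21/32
Edge 7: B (sign +) -> bounds (21/32, 11/16), value = 43/64
Edge 8: R (sign -) -> bounds (21/32, 43/64), value = 85/128
Edge 9: B (sign +) -> bounds (85/128, 43/64), value = 171/256
Edge 10: R (sign -) -> bounds (85/128, 171/256), value = 341/512
Game value = 341/512

341/512


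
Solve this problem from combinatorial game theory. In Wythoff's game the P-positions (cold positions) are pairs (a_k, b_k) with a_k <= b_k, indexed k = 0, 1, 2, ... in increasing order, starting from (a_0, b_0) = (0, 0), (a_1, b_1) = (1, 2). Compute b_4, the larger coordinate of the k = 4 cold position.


By Wythoff's theorem, a_k = floor(k * phi) and b_k = floor(k * phi^2) = a_k + k, where phi = (1 + sqrt(5))/2 is the golden ratio.
phi = (1 + sqrt(5))/2 = 1.618034
phi^2 = phi + 1 = 2.618034
k = 4
k * phi^2 = 4 * 2.618034 = 10.472136
b_4 = floor(k * phi^2) = 10 (check: a_4 + k = 6 + 4 = 10)

10


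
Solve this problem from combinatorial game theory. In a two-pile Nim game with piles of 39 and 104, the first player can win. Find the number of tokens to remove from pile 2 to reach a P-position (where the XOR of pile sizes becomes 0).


Piles: 39 and 104
Current XOR: 39 XOR 104 = 79 (non-zero, so this is an N-position).
To make the XOR zero, we need to find a move that balances the piles.
For pile 2 (size 104): target = 104 XOR 79 = 39
We reduce pile 2 from 104 to 39.
Tokens removed: 104 - 39 = 65
Verification: 39 XOR 39 = 0

65


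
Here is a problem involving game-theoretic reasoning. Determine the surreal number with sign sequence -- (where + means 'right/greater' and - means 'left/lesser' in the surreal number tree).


Sign expansion: --
Rule: track bounds (lo, hi), initially (-inf, +inf). On '+', the current value becomes lo and we move to the simplest number in (value, hi): value + 1 if hi = +inf, otherwise the midpoint (value + hi)/2. On '-', the current value becomes hi and we move to value - 1 if lo = -inf, otherwise the midpoint (lo + value)/2.
Start at 0.
Step 1: sign = -, move left. Bounds: (-inf, 0). Value = -1
Step 2: sign = -, move left. Bounds: (-inf, -1). Value = -2
The surreal number with sign expansion -- is -2.

-2


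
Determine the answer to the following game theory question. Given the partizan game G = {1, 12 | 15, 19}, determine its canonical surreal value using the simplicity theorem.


Left options: {1, 12}, max = 12
Right options: {15, 19}, min = 15
All options are numbers and max(Left) < min(Right), so by the simplicity theorem the value is the simplest (earliest-born) number strictly between 12 and 15.
Integers 13 through 14 all lie strictly between 12 and 15.
Among integers, the simplest (lowest birthday = smallest |n|; 0 is born on day 0, +-n on day n) is 13.
No non-integer in the interval can be simpler: if x is a non-integer in the interval, then floor(x) or ceil(x) also lies in the interval (the interval contains an integer), and both are proper prefixes of x's sign expansion, i.e. born earlier. So the game value is 13.
Game value = 13

13


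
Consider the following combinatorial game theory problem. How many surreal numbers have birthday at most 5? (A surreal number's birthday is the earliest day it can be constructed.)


Day 0: {|} = 0 is born. Count = 1.
Day n: the number of surreal numbers born by day n is 2^(n+1) - 1.
By day 0: 2^1 - 1 = 1
By day 1: 2^2 - 1 = 3
By day 2: 2^3 - 1 = 7
By day 3: 2^4 - 1 = 15
By day 4: 2^5 - 1 = 31
By day 5: 2^6 - 1 = 63
By day 5: 63 surreal numbers.

63


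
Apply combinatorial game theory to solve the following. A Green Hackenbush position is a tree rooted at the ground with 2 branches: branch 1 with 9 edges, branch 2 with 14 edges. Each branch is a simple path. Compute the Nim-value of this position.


The tree has 2 branches from the ground vertex.
In Green Hackenbush, the Nim-value of a simple path of length k is k.
Branch 1: length 9, Nim-value = 9
Branch 2: length 14, Nim-value = 14
Total Nim-value = XOR of all branch values:
0 XOR 9 = 9
9 XOR 14 = 7
Nim-value of the tree = 7

7


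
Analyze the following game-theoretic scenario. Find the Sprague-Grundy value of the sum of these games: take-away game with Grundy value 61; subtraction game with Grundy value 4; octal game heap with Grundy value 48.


By the Sprague-Grundy theorem, the Grundy value of a sum of games is the XOR of individual Grundy values.
take-away game: Grundy value = 61. Running XOR: 0 XOR 61 = 61
subtraction game: Grundy value = 4. Running XOR: 61 XOR 4 = 57
octal game heap: Grundy value = 48. Running XOR: 57 XOR 48 = 9
The combined Grundy value is 9.

9
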